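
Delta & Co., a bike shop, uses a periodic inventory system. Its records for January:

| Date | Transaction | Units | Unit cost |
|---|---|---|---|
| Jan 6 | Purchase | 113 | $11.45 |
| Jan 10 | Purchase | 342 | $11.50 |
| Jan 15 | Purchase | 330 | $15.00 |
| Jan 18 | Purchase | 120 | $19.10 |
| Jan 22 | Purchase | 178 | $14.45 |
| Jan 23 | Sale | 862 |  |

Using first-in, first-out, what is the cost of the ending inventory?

Jan 23, 862 sold [FIFO — oldest first]: 113 @ $11.45 + 342 @ $11.50 + 330 @ $15.00 + 77 @ $19.10 = $11,647.55
Ending inventory: 43 @ $19.10 + 178 @ $14.45 = $3,393.40
Check: goods available $15,040.95 = COGS $11,647.55 + ending $3,393.40

Ending inventory = $3,393.40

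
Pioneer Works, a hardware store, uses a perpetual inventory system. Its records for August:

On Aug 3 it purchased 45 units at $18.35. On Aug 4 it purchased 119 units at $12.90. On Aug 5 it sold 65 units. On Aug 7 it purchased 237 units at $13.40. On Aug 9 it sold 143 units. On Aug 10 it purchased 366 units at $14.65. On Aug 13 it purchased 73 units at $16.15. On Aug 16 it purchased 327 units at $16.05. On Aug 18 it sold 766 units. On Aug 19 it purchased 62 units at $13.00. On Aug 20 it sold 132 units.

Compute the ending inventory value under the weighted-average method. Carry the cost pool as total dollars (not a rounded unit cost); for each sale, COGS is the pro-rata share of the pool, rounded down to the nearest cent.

Ending inventory = $1,789.76

After Aug 3: 45 on hand, pool $825.75 (≈ $18.3500 each)
After Aug 4: 164 on hand, pool $2,360.85 (≈ $14.3954 each)
Aug 5, sell 65: 65/164 × $2,360.85 → $935.70
After Aug 7: 336 on hand, pool $4,600.95 (≈ $13.6933 each)
Aug 9, sell 143: 143/336 × $4,600.95 → $1,958.14
After Aug 10: 559 on hand, pool $8,004.71 (≈ $14.3197 each)
After Aug 13: 632 on hand, pool $9,183.66 (≈ $14.5311 each)
After Aug 16: 959 on hand, pool $14,432.01 (≈ $15.0490 each)
Aug 18, sell 766: 766/959 × $14,432.01 → $11,527.54
After Aug 19: 255 on hand, pool $3,710.47 (≈ $14.5509 each)
Aug 20, sell 132: 132/255 × $3,710.47 → $1,920.71
Total COGS = $935.70 + $1,958.14 + $11,527.54 + $1,920.71 = $16,342.09
Ending inventory (cost pool remaining) = $1,789.76
Check: goods available $18,131.85 = COGS $16,342.09 + ending $1,789.76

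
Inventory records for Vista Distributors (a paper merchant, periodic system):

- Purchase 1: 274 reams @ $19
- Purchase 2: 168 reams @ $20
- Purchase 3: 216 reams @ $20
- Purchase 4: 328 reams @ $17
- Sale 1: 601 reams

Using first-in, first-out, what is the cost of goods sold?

COGS = $11,746

Sale 1 (601) [FIFO — oldest first]: 274 @ $19 + 168 @ $20 + 159 @ $20 = $11,746
Ending inventory: 57 @ $20 + 328 @ $17 = $6,716
Check: goods available $18,462 = COGS $11,746 + ending $6,716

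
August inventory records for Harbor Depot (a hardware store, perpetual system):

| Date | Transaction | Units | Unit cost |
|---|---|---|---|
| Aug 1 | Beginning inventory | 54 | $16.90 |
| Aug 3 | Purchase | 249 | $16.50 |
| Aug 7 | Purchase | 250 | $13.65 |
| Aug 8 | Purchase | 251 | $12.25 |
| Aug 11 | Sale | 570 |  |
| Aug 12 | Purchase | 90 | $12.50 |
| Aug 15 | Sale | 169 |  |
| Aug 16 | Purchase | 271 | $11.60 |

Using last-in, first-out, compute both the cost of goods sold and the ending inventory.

Aug 11, 570 sold [LIFO — newest first]: 251 @ $12.25 + 250 @ $13.65 + 69 @ $16.50 = $7,625.75
Aug 15, 169 sold [LIFO — newest first]: 90 @ $12.50 + 79 @ $16.50 = $2,428.50
Total COGS = $7,625.75 + $2,428.50 = $10,054.25
Ending inventory: 54 @ $16.90 + 101 @ $16.50 + 271 @ $11.60 = $5,722.70
Check: goods available $15,776.95 = COGS $10,054.25 + ending $5,722.70

COGS = $10,054.25; ending inventory = $5,722.70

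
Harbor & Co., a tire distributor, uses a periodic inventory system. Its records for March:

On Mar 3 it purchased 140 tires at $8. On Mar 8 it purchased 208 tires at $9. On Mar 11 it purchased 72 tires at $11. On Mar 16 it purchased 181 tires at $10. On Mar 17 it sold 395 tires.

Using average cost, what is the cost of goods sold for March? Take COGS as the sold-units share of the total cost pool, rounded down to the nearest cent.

Mar 17, sell 395: 395/601 × $5,594.00 → $3,676.58
Ending inventory (cost pool remaining) = $1,917.42

COGS = $3,676.58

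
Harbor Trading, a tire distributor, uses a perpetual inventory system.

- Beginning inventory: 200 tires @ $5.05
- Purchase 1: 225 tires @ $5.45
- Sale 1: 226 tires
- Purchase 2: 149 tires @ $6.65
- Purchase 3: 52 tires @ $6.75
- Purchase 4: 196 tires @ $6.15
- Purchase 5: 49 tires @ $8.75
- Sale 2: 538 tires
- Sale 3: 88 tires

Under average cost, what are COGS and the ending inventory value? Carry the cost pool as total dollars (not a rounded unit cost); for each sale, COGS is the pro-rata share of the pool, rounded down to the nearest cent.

COGS = $5,093.73; ending inventory = $118.52

After Beginning: 200 on hand, pool $1,010.00 (≈ $5.0500 each)
After Purchase 1: 425 on hand, pool $2,236.25 (≈ $5.2618 each)
Sale 1, sell 226: 226/425 × $2,236.25 → $1,189.15
After Purchase 2: 348 on hand, pool $2,037.95 (≈ $5.8562 each)
After Purchase 3: 400 on hand, pool $2,388.95 (≈ $5.9724 each)
After Purchase 4: 596 on hand, pool $3,594.35 (≈ $6.0308 each)
After Purchase 5: 645 on hand, pool $4,023.10 (≈ $6.2374 each)
Sale 2, sell 538: 538/645 × $4,023.10 → $3,355.70
Sale 3, sell 88: 88/107 × $667.40 → $548.88
Total COGS = $1,189.15 + $3,355.70 + $548.88 = $5,093.73
Ending inventory (cost pool remaining) = $118.52
Check: goods available $5,212.25 = COGS $5,093.73 + ending $118.52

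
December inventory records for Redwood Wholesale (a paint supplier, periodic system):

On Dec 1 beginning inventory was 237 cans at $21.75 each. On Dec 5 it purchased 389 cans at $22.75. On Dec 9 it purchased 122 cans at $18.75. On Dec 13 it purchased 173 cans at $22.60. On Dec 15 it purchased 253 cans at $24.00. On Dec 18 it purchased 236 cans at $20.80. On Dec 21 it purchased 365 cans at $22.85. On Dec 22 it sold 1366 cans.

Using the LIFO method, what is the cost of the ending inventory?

Ending inventory = $9,067.75

Dec 22, 1366 sold [LIFO — newest first]: 365 @ $22.85 + 236 @ $20.80 + 253 @ $24.00 + 173 @ $22.60 + 122 @ $18.75 + 217 @ $22.75 = $30,455.10
Ending inventory: 237 @ $21.75 + 172 @ $22.75 = $9,067.75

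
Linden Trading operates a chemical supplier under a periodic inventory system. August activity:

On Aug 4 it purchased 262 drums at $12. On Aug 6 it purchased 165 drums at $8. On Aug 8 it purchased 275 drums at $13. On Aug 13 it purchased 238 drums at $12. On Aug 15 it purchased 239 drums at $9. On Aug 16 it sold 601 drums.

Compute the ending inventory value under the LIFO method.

Aug 16, 601 sold [LIFO — newest first]: 239 @ $9 + 238 @ $12 + 124 @ $13 = $6,619
Ending inventory: 262 @ $12 + 165 @ $8 + 151 @ $13 = $6,427

Ending inventory = $6,427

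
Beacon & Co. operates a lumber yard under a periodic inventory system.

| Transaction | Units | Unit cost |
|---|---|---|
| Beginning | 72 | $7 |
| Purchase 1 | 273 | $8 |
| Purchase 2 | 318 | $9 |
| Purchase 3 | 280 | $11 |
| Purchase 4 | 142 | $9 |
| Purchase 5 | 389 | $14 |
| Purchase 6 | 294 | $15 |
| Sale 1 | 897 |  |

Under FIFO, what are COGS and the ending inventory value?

Sale 1 (897) [FIFO — oldest first]: 72 @ $7 + 273 @ $8 + 318 @ $9 + 234 @ $11 = $8,124
Ending inventory: 46 @ $11 + 142 @ $9 + 389 @ $14 + 294 @ $15 = $11,640

COGS = $8,124; ending inventory = $11,640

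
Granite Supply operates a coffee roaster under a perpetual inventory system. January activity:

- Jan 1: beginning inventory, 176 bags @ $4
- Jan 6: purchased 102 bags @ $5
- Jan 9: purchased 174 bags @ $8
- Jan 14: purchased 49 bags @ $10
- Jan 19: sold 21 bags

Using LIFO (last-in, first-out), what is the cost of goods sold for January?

Jan 19, 21 sold [LIFO — newest first]: 21 @ $10 = $210
Ending inventory: 176 @ $4 + 102 @ $5 + 174 @ $8 + 28 @ $10 = $2,886
Check: goods available $3,096 = COGS $210 + ending $2,886

COGS = $210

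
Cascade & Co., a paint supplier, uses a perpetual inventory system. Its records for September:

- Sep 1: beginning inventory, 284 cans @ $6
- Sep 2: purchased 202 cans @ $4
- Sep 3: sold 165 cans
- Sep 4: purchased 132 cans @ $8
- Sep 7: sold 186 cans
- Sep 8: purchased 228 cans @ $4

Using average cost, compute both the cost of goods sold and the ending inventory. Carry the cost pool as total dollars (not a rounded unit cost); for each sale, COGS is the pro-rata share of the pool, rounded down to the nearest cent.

COGS = $1,967.66; ending inventory = $2,512.34

After Sep 1: 284 on hand, pool $1,704.00 (≈ $6.0000 each)
After Sep 2: 486 on hand, pool $2,512.00 (≈ $5.1687 each)
Sep 3, sell 165: 165/486 × $2,512.00 → $852.83
After Sep 4: 453 on hand, pool $2,715.17 (≈ $5.9938 each)
Sep 7, sell 186: 186/453 × $2,715.17 → $1,114.83
After Sep 8: 495 on hand, pool $2,512.34 (≈ $5.0754 each)
Total COGS = $852.83 + $1,114.83 = $1,967.66
Ending inventory (cost pool remaining) = $2,512.34
Check: goods available $4,480.00 = COGS $1,967.66 + ending $2,512.34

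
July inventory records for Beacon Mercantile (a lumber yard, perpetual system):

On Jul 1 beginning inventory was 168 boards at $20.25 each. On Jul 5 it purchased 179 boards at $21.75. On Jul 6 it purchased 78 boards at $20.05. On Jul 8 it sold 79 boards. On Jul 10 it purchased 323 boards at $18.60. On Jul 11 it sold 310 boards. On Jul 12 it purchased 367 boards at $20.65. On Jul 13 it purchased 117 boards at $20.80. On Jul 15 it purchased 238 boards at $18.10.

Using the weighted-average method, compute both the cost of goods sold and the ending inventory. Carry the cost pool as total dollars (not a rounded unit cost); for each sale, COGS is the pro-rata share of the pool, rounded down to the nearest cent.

COGS = $7,772.70; ending inventory = $21,414.20

After Jul 1: 168 on hand, pool $3,402.00 (≈ $20.2500 each)
After Jul 5: 347 on hand, pool $7,295.25 (≈ $21.0238 each)
After Jul 6: 425 on hand, pool $8,859.15 (≈ $20.8451 each)
Jul 8, sell 79: 79/425 × $8,859.15 → $1,646.75
After Jul 10: 669 on hand, pool $13,220.20 (≈ $19.7611 each)
Jul 11, sell 310: 310/669 × $13,220.20 → $6,125.95
After Jul 12: 726 on hand, pool $14,672.80 (≈ $20.2105 each)
After Jul 13: 843 on hand, pool $17,106.40 (≈ $20.2923 each)
After Jul 15: 1081 on hand, pool $21,414.20 (≈ $19.8096 each)
Total COGS = $1,646.75 + $6,125.95 = $7,772.70
Ending inventory (cost pool remaining) = $21,414.20
Check: goods available $29,186.90 = COGS $7,772.70 + ending $21,414.20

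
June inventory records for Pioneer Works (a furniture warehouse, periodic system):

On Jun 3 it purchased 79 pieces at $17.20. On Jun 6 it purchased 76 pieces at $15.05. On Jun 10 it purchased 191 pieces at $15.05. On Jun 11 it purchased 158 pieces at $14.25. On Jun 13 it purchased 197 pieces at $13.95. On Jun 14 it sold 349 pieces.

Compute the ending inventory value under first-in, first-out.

Jun 14, 349 sold [FIFO — oldest first]: 79 @ $17.20 + 76 @ $15.05 + 191 @ $15.05 + 3 @ $14.25 = $5,419.90
Ending inventory: 155 @ $14.25 + 197 @ $13.95 = $4,956.90
Check: goods available $10,376.80 = COGS $5,419.90 + ending $4,956.90

Ending inventory = $4,956.90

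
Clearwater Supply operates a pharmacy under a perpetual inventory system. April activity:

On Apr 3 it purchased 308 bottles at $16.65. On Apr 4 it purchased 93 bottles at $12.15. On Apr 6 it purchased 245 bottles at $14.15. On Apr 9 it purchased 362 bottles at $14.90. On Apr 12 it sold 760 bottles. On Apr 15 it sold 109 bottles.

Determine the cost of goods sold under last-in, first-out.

Apr 12, 760 sold [LIFO — newest first]: 362 @ $14.90 + 245 @ $14.15 + 93 @ $12.15 + 60 @ $16.65 = $10,989.50
Apr 15, 109 sold [LIFO — newest first]: 109 @ $16.65 = $1,814.85
Total COGS = $10,989.50 + $1,814.85 = $12,804.35
Ending inventory: 139 @ $16.65 = $2,314.35

COGS = $12,804.35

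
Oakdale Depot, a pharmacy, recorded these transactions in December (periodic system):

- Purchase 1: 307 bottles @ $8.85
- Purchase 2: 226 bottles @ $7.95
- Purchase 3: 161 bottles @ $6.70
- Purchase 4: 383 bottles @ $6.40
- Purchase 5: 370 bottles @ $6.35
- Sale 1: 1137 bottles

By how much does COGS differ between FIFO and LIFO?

$772.30

FIFO COGS: 307 @ $8.85 + 226 @ $7.95 + 161 @ $6.70 + 383 @ $6.40 + 60 @ $6.35 = $8,424.55
LIFO COGS: 370 @ $6.35 + 383 @ $6.40 + 161 @ $6.70 + 223 @ $7.95 = $7,652.25
Difference = |$8,424.55 − $7,652.25| = $772.30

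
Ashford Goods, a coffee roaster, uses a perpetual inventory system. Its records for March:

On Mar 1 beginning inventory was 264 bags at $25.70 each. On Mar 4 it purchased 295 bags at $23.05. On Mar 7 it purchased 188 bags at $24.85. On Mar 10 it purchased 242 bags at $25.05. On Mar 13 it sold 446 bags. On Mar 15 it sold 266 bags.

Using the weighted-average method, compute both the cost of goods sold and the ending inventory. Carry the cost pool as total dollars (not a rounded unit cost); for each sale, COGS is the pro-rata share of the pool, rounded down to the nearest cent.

After Mar 1: 264 on hand, pool $6,784.80 (≈ $25.7000 each)
After Mar 4: 559 on hand, pool $13,584.55 (≈ $24.3015 each)
After Mar 7: 747 on hand, pool $18,256.35 (≈ $24.4396 each)
After Mar 10: 989 on hand, pool $24,318.45 (≈ $24.5889 each)
Mar 13, sell 446: 446/989 × $24,318.45 → $10,966.66
Mar 15, sell 266: 266/543 × $13,351.79 → $6,540.65
Total COGS = $10,966.66 + $6,540.65 = $17,507.31
Ending inventory (cost pool remaining) = $6,811.14
Check: goods available $24,318.45 = COGS $17,507.31 + ending $6,811.14

COGS = $17,507.31; ending inventory = $6,811.14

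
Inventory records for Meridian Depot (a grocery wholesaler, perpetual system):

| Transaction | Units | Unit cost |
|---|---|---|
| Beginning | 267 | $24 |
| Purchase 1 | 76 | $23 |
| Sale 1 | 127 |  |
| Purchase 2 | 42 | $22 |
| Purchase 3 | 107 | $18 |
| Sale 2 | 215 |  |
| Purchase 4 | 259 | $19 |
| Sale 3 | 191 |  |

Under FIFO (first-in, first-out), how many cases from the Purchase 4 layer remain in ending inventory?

Sale 1 (127) [FIFO — oldest first]: 127 @ $24 = $3,048
Sale 2 (215) [FIFO — oldest first]: 140 @ $24 + 75 @ $23 = $5,085
Sale 3 (191) [FIFO — oldest first]: 1 @ $23 + 42 @ $22 + 107 @ $18 + 41 @ $19 = $3,652
Total COGS = $3,048 + $5,085 + $3,652 = $11,785
Ending inventory: 218 @ $19 = $4,142

218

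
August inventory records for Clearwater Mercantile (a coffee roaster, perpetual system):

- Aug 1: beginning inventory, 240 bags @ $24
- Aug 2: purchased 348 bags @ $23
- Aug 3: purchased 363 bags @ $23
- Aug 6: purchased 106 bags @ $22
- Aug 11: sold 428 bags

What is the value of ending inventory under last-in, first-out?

Aug 11, 428 sold [LIFO — newest first]: 106 @ $22 + 322 @ $23 = $9,738
Ending inventory: 240 @ $24 + 348 @ $23 + 41 @ $23 = $14,707
Check: goods available $24,445 = COGS $9,738 + ending $14,707

Ending inventory = $14,707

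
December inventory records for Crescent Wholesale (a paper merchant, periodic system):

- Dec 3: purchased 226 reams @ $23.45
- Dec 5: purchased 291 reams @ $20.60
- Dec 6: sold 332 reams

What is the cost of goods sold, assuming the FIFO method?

COGS = $7,483.30

Dec 6, 332 sold [FIFO — oldest first]: 226 @ $23.45 + 106 @ $20.60 = $7,483.30
Ending inventory: 185 @ $20.60 = $3,811.00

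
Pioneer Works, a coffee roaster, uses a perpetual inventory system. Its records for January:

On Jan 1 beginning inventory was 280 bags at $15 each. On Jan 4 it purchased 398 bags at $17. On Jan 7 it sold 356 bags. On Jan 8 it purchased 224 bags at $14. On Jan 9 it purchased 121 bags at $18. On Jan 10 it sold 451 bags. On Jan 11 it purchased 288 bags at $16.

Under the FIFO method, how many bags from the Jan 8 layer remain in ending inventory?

Jan 7, 356 sold [FIFO — oldest first]: 280 @ $15 + 76 @ $17 = $5,492
Jan 10, 451 sold [FIFO — oldest first]: 322 @ $17 + 129 @ $14 = $7,280
Total COGS = $5,492 + $7,280 = $12,772
Ending inventory: 95 @ $14 + 121 @ $18 + 288 @ $16 = $8,116
Check: goods available $20,888 = COGS $12,772 + ending $8,116

95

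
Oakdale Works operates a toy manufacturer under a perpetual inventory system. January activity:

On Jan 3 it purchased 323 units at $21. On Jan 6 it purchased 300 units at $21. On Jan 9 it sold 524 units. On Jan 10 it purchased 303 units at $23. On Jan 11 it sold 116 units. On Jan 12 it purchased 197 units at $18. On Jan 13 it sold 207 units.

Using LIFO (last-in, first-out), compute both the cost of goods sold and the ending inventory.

Jan 9, 524 sold [LIFO — newest first]: 300 @ $21 + 224 @ $21 = $11,004
Jan 11, 116 sold [LIFO — newest first]: 116 @ $23 = $2,668
Jan 13, 207 sold [LIFO — newest first]: 197 @ $18 + 10 @ $23 = $3,776
Total COGS = $11,004 + $2,668 + $3,776 = $17,448
Ending inventory: 99 @ $21 + 177 @ $23 = $6,150
Check: goods available $23,598 = COGS $17,448 + ending $6,150

COGS = $17,448; ending inventory = $6,150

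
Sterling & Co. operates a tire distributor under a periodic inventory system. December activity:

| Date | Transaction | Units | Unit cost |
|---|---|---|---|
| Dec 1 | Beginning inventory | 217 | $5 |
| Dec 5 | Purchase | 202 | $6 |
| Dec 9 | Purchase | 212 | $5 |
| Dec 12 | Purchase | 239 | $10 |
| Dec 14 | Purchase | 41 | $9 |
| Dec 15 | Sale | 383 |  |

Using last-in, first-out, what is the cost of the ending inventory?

Dec 15, 383 sold [LIFO — newest first]: 41 @ $9 + 239 @ $10 + 103 @ $5 = $3,274
Ending inventory: 217 @ $5 + 202 @ $6 + 109 @ $5 = $2,842

Ending inventory = $2,842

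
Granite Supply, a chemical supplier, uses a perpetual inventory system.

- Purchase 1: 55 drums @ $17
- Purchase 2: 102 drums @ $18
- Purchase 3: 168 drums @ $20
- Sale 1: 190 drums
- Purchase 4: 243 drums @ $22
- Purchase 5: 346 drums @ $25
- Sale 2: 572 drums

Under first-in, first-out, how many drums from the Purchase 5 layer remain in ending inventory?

Sale 1 (190) [FIFO — oldest first]: 55 @ $17 + 102 @ $18 + 33 @ $20 = $3,431
Sale 2 (572) [FIFO — oldest first]: 135 @ $20 + 243 @ $22 + 194 @ $25 = $12,896
Total COGS = $3,431 + $12,896 = $16,327
Ending inventory: 152 @ $25 = $3,800
Check: goods available $20,127 = COGS $16,327 + ending $3,800

152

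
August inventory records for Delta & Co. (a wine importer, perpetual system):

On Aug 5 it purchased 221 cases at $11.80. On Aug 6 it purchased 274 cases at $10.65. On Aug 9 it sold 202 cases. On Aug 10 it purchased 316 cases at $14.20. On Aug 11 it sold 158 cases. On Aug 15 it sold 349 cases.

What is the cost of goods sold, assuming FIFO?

COGS = $8,564.70

Aug 9, 202 sold [FIFO — oldest first]: 202 @ $11.80 = $2,383.60
Aug 11, 158 sold [FIFO — oldest first]: 19 @ $11.80 + 139 @ $10.65 = $1,704.55
Aug 15, 349 sold [FIFO — oldest first]: 135 @ $10.65 + 214 @ $14.20 = $4,476.55
Total COGS = $2,383.60 + $1,704.55 + $4,476.55 = $8,564.70
Ending inventory: 102 @ $14.20 = $1,448.40
Check: goods available $10,013.10 = COGS $8,564.70 + ending $1,448.40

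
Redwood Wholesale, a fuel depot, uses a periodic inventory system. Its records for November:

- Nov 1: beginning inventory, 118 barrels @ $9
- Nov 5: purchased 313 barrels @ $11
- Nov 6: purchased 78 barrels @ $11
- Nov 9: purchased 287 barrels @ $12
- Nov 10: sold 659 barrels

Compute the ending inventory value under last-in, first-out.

Ending inventory = $1,271

Nov 10, 659 sold [LIFO — newest first]: 287 @ $12 + 78 @ $11 + 294 @ $11 = $7,536
Ending inventory: 118 @ $9 + 19 @ $11 = $1,271
Check: goods available $8,807 = COGS $7,536 + ending $1,271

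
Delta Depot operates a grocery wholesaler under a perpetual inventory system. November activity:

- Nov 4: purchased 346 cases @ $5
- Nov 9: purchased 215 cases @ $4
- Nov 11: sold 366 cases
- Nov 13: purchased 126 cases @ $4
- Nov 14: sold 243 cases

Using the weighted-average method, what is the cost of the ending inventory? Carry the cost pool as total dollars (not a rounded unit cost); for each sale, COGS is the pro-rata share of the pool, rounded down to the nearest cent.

After Nov 4: 346 on hand, pool $1,730.00 (≈ $5.0000 each)
After Nov 9: 561 on hand, pool $2,590.00 (≈ $4.6168 each)
Nov 11, sell 366: 366/561 × $2,590.00 → $1,689.73
After Nov 13: 321 on hand, pool $1,404.27 (≈ $4.3747 each)
Nov 14, sell 243: 243/321 × $1,404.27 → $1,063.04
Total COGS = $1,689.73 + $1,063.04 = $2,752.77
Ending inventory (cost pool remaining) = $341.23

Ending inventory = $341.23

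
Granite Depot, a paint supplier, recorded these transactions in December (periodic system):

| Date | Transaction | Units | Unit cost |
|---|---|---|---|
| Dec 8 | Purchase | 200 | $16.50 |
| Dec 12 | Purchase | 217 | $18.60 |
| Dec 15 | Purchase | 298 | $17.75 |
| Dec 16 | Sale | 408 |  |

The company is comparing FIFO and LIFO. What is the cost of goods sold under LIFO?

FIFO COGS: 200 @ $16.50 + 208 @ $18.60 = $7,168.80
LIFO COGS: 298 @ $17.75 + 110 @ $18.60 = $7,335.50

COGS = $7,335.50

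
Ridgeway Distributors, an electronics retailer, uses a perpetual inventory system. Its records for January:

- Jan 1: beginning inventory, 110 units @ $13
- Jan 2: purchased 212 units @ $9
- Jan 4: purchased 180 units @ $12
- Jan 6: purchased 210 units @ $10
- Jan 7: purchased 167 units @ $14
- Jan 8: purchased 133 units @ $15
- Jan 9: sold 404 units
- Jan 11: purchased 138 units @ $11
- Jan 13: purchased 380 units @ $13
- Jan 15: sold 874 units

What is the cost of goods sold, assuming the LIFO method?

COGS = $15,681

Jan 9, 404 sold [LIFO — newest first]: 133 @ $15 + 167 @ $14 + 104 @ $10 = $5,373
Jan 15, 874 sold [LIFO — newest first]: 380 @ $13 + 138 @ $11 + 106 @ $10 + 180 @ $12 + 70 @ $9 = $10,308
Total COGS = $5,373 + $10,308 = $15,681
Ending inventory: 110 @ $13 + 142 @ $9 = $2,708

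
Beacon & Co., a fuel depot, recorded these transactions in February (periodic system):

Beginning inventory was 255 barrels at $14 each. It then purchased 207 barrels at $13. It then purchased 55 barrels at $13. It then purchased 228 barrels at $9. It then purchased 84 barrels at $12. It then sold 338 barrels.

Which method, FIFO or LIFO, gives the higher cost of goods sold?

FIFO COGS: 255 @ $14 + 83 @ $13 = $4,649
LIFO COGS: 84 @ $12 + 228 @ $9 + 26 @ $13 = $3,398

FIFO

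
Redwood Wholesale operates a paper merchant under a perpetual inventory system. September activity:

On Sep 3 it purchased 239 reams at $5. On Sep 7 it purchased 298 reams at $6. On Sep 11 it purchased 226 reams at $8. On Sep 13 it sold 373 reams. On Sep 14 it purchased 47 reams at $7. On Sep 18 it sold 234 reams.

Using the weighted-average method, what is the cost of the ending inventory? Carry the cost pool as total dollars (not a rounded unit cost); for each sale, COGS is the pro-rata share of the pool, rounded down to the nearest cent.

After Sep 3: 239 on hand, pool $1,195.00 (≈ $5.0000 each)
After Sep 7: 537 on hand, pool $2,983.00 (≈ $5.5549 each)
After Sep 11: 763 on hand, pool $4,791.00 (≈ $6.2792 each)
Sep 13, sell 373: 373/763 × $4,791.00 → $2,342.12
After Sep 14: 437 on hand, pool $2,777.88 (≈ $6.3567 each)
Sep 18, sell 234: 234/437 × $2,777.88 → $1,487.46
Total COGS = $2,342.12 + $1,487.46 = $3,829.58
Ending inventory (cost pool remaining) = $1,290.42
Check: goods available $5,120.00 = COGS $3,829.58 + ending $1,290.42

Ending inventory = $1,290.42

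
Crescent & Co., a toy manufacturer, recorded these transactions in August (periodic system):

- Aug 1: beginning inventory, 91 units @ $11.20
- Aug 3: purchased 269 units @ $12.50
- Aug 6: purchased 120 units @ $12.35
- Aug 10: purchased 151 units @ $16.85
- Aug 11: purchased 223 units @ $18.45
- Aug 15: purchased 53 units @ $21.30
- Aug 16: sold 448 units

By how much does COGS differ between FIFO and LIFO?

FIFO COGS: 91 @ $11.20 + 269 @ $12.50 + 88 @ $12.35 = $5,468.50
LIFO COGS: 53 @ $21.30 + 223 @ $18.45 + 151 @ $16.85 + 21 @ $12.35 = $8,046.95
Difference = |$5,468.50 − $8,046.95| = $2,578.45

$2,578.45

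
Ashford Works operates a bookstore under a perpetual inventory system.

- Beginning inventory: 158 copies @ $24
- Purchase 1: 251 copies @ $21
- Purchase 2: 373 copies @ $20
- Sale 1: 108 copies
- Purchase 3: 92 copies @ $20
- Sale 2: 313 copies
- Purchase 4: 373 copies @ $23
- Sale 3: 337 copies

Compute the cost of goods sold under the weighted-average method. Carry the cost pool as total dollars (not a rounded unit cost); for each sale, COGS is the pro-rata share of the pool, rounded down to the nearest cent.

COGS = $16,233.08

After Beginning: 158 on hand, pool $3,792.00 (≈ $24.0000 each)
After Purchase 1: 409 on hand, pool $9,063.00 (≈ $22.1589 each)
After Purchase 2: 782 on hand, pool $16,523.00 (≈ $21.1292 each)
Sale 1, sell 108: 108/782 × $16,523.00 → $2,281.94
After Purchase 3: 766 on hand, pool $16,081.06 (≈ $20.9936 each)
Sale 2, sell 313: 313/766 × $16,081.06 → $6,570.98
After Purchase 4: 826 on hand, pool $18,089.08 (≈ $21.8996 each)
Sale 3, sell 337: 337/826 × $18,089.08 → $7,380.16
Total COGS = $2,281.94 + $6,570.98 + $7,380.16 = $16,233.08
Ending inventory (cost pool remaining) = $10,708.92
Check: goods available $26,942.00 = COGS $16,233.08 + ending $10,708.92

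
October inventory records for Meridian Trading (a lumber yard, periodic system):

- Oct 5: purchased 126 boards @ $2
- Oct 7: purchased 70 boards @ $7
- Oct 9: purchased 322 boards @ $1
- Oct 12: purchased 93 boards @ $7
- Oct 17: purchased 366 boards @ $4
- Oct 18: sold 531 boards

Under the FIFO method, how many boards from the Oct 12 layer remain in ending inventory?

80

Oct 18, 531 sold [FIFO — oldest first]: 126 @ $2 + 70 @ $7 + 322 @ $1 + 13 @ $7 = $1,155
Ending inventory: 80 @ $7 + 366 @ $4 = $2,024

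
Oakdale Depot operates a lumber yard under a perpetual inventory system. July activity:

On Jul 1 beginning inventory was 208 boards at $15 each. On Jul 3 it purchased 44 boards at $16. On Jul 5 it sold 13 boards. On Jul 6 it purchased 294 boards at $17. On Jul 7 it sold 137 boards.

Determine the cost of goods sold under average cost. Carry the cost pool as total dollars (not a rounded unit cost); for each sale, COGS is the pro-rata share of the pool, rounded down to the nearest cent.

After Jul 1: 208 on hand, pool $3,120.00 (≈ $15.0000 each)
After Jul 3: 252 on hand, pool $3,824.00 (≈ $15.1746 each)
Jul 5, sell 13: 13/252 × $3,824.00 → $197.26
After Jul 6: 533 on hand, pool $8,624.74 (≈ $16.1815 each)
Jul 7, sell 137: 137/533 × $8,624.74 → $2,216.86
Total COGS = $197.26 + $2,216.86 = $2,414.12
Ending inventory (cost pool remaining) = $6,407.88

COGS = $2,414.12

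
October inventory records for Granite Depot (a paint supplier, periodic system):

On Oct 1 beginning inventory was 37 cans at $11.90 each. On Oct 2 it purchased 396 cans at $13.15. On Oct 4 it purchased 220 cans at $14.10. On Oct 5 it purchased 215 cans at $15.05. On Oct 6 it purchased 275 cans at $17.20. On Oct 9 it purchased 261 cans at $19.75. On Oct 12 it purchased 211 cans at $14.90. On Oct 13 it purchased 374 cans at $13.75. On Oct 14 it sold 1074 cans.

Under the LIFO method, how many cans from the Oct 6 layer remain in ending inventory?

Oct 14, 1074 sold [LIFO — newest first]: 374 @ $13.75 + 211 @ $14.90 + 261 @ $19.75 + 228 @ $17.20 = $17,362.75
Ending inventory: 37 @ $11.90 + 396 @ $13.15 + 220 @ $14.10 + 215 @ $15.05 + 47 @ $17.20 = $12,793.85

47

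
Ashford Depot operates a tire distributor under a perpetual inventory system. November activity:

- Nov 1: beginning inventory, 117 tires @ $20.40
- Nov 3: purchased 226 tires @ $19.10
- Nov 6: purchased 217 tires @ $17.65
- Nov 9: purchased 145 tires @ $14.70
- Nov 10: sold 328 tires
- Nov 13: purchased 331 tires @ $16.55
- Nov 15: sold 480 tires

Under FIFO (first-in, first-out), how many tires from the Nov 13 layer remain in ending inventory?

Nov 10, 328 sold [FIFO — oldest first]: 117 @ $20.40 + 211 @ $19.10 = $6,416.90
Nov 15, 480 sold [FIFO — oldest first]: 15 @ $19.10 + 217 @ $17.65 + 145 @ $14.70 + 103 @ $16.55 = $7,952.70
Total COGS = $6,416.90 + $7,952.70 = $14,369.60
Ending inventory: 228 @ $16.55 = $3,773.40
Check: goods available $18,143.00 = COGS $14,369.60 + ending $3,773.40

228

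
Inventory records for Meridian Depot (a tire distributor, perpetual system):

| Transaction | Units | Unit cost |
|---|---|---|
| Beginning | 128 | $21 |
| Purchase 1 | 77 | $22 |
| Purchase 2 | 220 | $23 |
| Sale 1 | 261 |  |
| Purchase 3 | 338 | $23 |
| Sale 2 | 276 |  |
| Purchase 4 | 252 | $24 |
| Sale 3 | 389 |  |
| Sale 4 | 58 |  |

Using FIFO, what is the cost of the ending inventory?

Ending inventory = $744

Sale 1 (261) [FIFO — oldest first]: 128 @ $21 + 77 @ $22 + 56 @ $23 = $5,670
Sale 2 (276) [FIFO — oldest first]: 164 @ $23 + 112 @ $23 = $6,348
Sale 3 (389) [FIFO — oldest first]: 226 @ $23 + 163 @ $24 = $9,110
Sale 4 (58) [FIFO — oldest first]: 58 @ $24 = $1,392
Total COGS = $5,670 + $6,348 + $9,110 + $1,392 = $22,520
Ending inventory: 31 @ $24 = $744
Check: goods available $23,264 = COGS $22,520 + ending $744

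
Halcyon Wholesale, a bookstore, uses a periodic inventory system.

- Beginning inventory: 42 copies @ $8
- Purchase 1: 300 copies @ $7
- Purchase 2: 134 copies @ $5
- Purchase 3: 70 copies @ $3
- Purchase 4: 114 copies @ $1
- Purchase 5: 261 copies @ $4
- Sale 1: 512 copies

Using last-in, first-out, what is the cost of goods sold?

Sale 1 (512) [LIFO — newest first]: 261 @ $4 + 114 @ $1 + 70 @ $3 + 67 @ $5 = $1,703
Ending inventory: 42 @ $8 + 300 @ $7 + 67 @ $5 = $2,771

COGS = $1,703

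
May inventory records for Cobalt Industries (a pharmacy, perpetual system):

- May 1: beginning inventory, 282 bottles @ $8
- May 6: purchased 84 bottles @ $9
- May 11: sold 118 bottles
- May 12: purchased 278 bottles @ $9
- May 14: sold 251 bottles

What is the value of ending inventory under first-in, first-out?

May 11, 118 sold [FIFO — oldest first]: 118 @ $8 = $944
May 14, 251 sold [FIFO — oldest first]: 164 @ $8 + 84 @ $9 + 3 @ $9 = $2,095
Total COGS = $944 + $2,095 = $3,039
Ending inventory: 275 @ $9 = $2,475

Ending inventory = $2,475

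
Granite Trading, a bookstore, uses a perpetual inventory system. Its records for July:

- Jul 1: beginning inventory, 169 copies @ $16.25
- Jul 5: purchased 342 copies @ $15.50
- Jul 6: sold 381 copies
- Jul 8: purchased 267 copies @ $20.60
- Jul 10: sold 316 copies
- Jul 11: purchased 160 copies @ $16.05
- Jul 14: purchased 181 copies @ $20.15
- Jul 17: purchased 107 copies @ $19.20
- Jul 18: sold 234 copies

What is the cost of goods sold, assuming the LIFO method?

COGS = $16,844.65

Jul 6, 381 sold [LIFO — newest first]: 342 @ $15.50 + 39 @ $16.25 = $5,934.75
Jul 10, 316 sold [LIFO — newest first]: 267 @ $20.60 + 49 @ $16.25 = $6,296.45
Jul 18, 234 sold [LIFO — newest first]: 107 @ $19.20 + 127 @ $20.15 = $4,613.45
Total COGS = $5,934.75 + $6,296.45 + $4,613.45 = $16,844.65
Ending inventory: 81 @ $16.25 + 160 @ $16.05 + 54 @ $20.15 = $4,972.35
Check: goods available $21,817.00 = COGS $16,844.65 + ending $4,972.35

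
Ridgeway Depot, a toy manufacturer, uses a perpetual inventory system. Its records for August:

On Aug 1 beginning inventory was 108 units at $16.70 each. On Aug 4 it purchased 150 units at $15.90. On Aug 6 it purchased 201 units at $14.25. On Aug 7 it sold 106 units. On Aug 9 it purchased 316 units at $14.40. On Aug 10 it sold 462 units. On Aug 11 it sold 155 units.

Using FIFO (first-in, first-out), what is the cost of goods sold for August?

Aug 7, 106 sold [FIFO — oldest first]: 106 @ $16.70 = $1,770.20
Aug 10, 462 sold [FIFO — oldest first]: 2 @ $16.70 + 150 @ $15.90 + 201 @ $14.25 + 109 @ $14.40 = $6,852.25
Aug 11, 155 sold [FIFO — oldest first]: 155 @ $14.40 = $2,232.00
Total COGS = $1,770.20 + $6,852.25 + $2,232.00 = $10,854.45
Ending inventory: 52 @ $14.40 = $748.80

COGS = $10,854.45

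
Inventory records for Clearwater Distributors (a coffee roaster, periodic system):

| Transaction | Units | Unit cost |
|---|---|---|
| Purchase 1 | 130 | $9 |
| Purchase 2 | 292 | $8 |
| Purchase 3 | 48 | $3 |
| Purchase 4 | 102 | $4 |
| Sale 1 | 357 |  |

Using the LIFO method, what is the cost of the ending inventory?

Sale 1 (357) [LIFO — newest first]: 102 @ $4 + 48 @ $3 + 207 @ $8 = $2,208
Ending inventory: 130 @ $9 + 85 @ $8 = $1,850

Ending inventory = $1,850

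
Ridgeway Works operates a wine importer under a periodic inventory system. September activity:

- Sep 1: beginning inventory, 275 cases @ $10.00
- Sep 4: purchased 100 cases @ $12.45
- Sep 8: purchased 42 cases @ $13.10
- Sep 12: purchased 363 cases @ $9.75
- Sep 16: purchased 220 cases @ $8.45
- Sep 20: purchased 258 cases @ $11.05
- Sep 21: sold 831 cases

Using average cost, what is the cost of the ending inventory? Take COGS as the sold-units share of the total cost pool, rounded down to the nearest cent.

Sep 21, sell 831: 831/1258 × $12,794.35 → $8,451.59
Ending inventory (cost pool remaining) = $4,342.76

Ending inventory = $4,342.76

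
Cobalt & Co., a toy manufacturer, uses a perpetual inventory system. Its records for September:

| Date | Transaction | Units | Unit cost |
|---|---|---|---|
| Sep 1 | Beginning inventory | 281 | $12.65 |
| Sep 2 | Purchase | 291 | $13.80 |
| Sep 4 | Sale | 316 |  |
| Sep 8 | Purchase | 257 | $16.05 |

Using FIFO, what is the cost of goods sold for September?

Sep 4, 316 sold [FIFO — oldest first]: 281 @ $12.65 + 35 @ $13.80 = $4,037.65
Ending inventory: 256 @ $13.80 + 257 @ $16.05 = $7,657.65

COGS = $4,037.65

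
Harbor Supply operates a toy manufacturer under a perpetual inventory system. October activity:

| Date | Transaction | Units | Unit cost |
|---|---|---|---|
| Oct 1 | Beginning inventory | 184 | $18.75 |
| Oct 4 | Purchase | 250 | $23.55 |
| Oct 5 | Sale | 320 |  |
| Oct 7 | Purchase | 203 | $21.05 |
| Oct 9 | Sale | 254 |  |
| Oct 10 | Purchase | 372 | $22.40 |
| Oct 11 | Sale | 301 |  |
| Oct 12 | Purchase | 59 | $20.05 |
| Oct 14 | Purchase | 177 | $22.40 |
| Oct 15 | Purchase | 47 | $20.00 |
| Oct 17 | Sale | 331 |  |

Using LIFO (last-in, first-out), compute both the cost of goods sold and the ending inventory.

Oct 5, 320 sold [LIFO — newest first]: 250 @ $23.55 + 70 @ $18.75 = $7,200.00
Oct 9, 254 sold [LIFO — newest first]: 203 @ $21.05 + 51 @ $18.75 = $5,229.40
Oct 11, 301 sold [LIFO — newest first]: 301 @ $22.40 = $6,742.40
Oct 17, 331 sold [LIFO — newest first]: 47 @ $20.00 + 177 @ $22.40 + 59 @ $20.05 + 48 @ $22.40 = $7,162.95
Total COGS = $7,200.00 + $5,229.40 + $6,742.40 + $7,162.95 = $26,334.75
Ending inventory: 63 @ $18.75 + 23 @ $22.40 = $1,696.45
Check: goods available $28,031.20 = COGS $26,334.75 + ending $1,696.45

COGS = $26,334.75; ending inventory = $1,696.45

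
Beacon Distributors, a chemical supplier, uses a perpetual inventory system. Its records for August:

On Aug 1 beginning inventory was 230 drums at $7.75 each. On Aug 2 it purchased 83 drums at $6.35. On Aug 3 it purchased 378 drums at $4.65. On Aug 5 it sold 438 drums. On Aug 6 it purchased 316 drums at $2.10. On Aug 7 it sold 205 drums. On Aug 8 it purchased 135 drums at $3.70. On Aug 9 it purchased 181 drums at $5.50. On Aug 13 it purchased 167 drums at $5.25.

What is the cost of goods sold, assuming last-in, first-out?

COGS = $2,569.20

Aug 5, 438 sold [LIFO — newest first]: 378 @ $4.65 + 60 @ $6.35 = $2,138.70
Aug 7, 205 sold [LIFO — newest first]: 205 @ $2.10 = $430.50
Total COGS = $2,138.70 + $430.50 = $2,569.20
Ending inventory: 230 @ $7.75 + 23 @ $6.35 + 111 @ $2.10 + 135 @ $3.70 + 181 @ $5.50 + 167 @ $5.25 = $4,533.40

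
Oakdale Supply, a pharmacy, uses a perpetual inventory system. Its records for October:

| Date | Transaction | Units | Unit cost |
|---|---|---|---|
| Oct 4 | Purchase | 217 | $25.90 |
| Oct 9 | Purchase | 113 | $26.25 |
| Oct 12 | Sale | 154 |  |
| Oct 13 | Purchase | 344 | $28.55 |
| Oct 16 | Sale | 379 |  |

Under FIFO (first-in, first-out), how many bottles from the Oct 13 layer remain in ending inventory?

141

Oct 12, 154 sold [FIFO — oldest first]: 154 @ $25.90 = $3,988.60
Oct 16, 379 sold [FIFO — oldest first]: 63 @ $25.90 + 113 @ $26.25 + 203 @ $28.55 = $10,393.60
Total COGS = $3,988.60 + $10,393.60 = $14,382.20
Ending inventory: 141 @ $28.55 = $4,025.55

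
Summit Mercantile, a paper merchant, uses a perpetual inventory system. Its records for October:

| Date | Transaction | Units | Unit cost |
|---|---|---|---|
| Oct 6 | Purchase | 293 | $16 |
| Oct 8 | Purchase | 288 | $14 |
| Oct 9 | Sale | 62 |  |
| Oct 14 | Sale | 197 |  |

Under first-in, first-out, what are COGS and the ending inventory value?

COGS = $4,144; ending inventory = $4,576

Oct 9, 62 sold [FIFO — oldest first]: 62 @ $16 = $992
Oct 14, 197 sold [FIFO — oldest first]: 197 @ $16 = $3,152
Total COGS = $992 + $3,152 = $4,144
Ending inventory: 34 @ $16 + 288 @ $14 = $4,576
Check: goods available $8,720 = COGS $4,144 + ending $4,576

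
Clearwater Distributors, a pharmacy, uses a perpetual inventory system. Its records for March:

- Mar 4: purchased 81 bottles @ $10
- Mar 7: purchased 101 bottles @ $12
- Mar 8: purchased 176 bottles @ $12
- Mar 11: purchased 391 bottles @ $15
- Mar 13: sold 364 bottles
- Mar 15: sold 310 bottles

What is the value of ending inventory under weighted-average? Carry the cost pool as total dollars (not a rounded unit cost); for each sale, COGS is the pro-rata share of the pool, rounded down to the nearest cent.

After Mar 4: 81 on hand, pool $810.00 (≈ $10.0000 each)
After Mar 7: 182 on hand, pool $2,022.00 (≈ $11.1099 each)
After Mar 8: 358 on hand, pool $4,134.00 (≈ $11.5475 each)
After Mar 11: 749 on hand, pool $9,999.00 (≈ $13.3498 each)
Mar 13, sell 364: 364/749 × $9,999.00 → $4,859.32
Mar 15, sell 310: 310/385 × $5,139.68 → $4,138.44
Total COGS = $4,859.32 + $4,138.44 = $8,997.76
Ending inventory (cost pool remaining) = $1,001.24

Ending inventory = $1,001.24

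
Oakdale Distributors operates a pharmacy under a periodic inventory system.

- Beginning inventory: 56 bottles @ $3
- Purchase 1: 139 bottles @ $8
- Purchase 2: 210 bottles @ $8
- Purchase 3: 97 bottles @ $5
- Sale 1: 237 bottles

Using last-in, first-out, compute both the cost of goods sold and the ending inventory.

Sale 1 (237) [LIFO — newest first]: 97 @ $5 + 140 @ $8 = $1,605
Ending inventory: 56 @ $3 + 139 @ $8 + 70 @ $8 = $1,840

COGS = $1,605; ending inventory = $1,840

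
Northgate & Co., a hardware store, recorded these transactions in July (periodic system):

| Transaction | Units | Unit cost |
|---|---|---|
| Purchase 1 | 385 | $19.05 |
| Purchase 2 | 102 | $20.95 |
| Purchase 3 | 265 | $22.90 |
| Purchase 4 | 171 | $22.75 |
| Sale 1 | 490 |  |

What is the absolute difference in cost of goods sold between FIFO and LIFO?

FIFO COGS: 385 @ $19.05 + 102 @ $20.95 + 3 @ $22.90 = $9,539.85
LIFO COGS: 171 @ $22.75 + 265 @ $22.90 + 54 @ $20.95 = $11,090.05
Difference = |$9,539.85 − $11,090.05| = $1,550.20

$1,550.20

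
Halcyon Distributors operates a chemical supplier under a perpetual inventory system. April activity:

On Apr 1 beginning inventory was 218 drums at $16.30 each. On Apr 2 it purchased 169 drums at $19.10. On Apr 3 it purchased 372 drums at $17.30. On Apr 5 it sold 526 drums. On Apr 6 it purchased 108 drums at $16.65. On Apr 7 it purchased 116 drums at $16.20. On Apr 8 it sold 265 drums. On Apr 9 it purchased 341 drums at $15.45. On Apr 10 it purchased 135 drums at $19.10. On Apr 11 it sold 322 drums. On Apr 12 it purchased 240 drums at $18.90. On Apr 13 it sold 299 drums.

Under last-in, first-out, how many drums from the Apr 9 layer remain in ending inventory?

Apr 5, 526 sold [LIFO — newest first]: 372 @ $17.30 + 154 @ $19.10 = $9,377.00
Apr 8, 265 sold [LIFO — newest first]: 116 @ $16.20 + 108 @ $16.65 + 15 @ $19.10 + 26 @ $16.30 = $4,387.70
Apr 11, 322 sold [LIFO — newest first]: 135 @ $19.10 + 187 @ $15.45 = $5,467.65
Apr 13, 299 sold [LIFO — newest first]: 240 @ $18.90 + 59 @ $15.45 = $5,447.55
Total COGS = $9,377.00 + $4,387.70 + $5,467.65 + $5,447.55 = $24,679.90
Ending inventory: 192 @ $16.30 + 95 @ $15.45 = $4,597.35

95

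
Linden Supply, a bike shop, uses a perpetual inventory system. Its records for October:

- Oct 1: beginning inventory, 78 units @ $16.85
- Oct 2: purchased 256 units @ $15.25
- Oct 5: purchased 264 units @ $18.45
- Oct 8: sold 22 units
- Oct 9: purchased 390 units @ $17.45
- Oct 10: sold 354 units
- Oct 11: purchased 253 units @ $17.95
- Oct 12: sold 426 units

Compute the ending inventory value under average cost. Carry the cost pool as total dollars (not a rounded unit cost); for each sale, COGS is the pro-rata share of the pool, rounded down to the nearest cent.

Ending inventory = $7,617.60

After Oct 1: 78 on hand, pool $1,314.30 (≈ $16.8500 each)
After Oct 2: 334 on hand, pool $5,218.30 (≈ $15.6237 each)
After Oct 5: 598 on hand, pool $10,089.10 (≈ $16.8714 each)
Oct 8, sell 22: 22/598 × $10,089.10 → $371.17
After Oct 9: 966 on hand, pool $16,523.43 (≈ $17.1050 each)
Oct 10, sell 354: 354/966 × $16,523.43 → $6,055.17
After Oct 11: 865 on hand, pool $15,009.61 (≈ $17.3522 each)
Oct 12, sell 426: 426/865 × $15,009.61 → $7,392.01
Total COGS = $371.17 + $6,055.17 + $7,392.01 = $13,818.35
Ending inventory (cost pool remaining) = $7,617.60
Check: goods available $21,435.95 = COGS $13,818.35 + ending $7,617.60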